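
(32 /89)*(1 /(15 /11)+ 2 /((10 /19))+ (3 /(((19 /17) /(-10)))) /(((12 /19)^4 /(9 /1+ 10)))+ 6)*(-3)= 55204409 /16020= 3445.97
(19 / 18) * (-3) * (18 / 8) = -57 / 8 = -7.12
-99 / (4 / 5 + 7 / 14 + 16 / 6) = -2970 / 119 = -24.96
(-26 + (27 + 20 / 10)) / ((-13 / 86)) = -258 / 13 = -19.85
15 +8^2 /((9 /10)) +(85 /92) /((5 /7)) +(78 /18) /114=458549 /5244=87.44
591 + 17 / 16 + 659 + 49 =20801 / 16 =1300.06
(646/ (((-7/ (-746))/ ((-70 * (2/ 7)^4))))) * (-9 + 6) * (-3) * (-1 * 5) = 3469795200/ 2401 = 1445145.86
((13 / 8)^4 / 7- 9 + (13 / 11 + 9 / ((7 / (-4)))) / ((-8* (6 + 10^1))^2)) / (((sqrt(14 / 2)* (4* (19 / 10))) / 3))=-151465995* sqrt(7) / 335577088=-1.19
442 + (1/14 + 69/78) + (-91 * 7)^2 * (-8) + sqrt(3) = -295359523/91 + sqrt(3) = -3245707.31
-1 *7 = -7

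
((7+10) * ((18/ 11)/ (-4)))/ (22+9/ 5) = -45/ 154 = -0.29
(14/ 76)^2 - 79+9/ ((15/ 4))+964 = 6407273/ 7220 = 887.43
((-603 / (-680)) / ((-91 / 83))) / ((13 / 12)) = -150147 / 201110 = -0.75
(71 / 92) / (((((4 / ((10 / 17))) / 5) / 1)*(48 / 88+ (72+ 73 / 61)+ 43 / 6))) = 3573075 / 509455796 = 0.01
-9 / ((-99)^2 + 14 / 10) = -45 / 49012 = -0.00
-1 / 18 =-0.06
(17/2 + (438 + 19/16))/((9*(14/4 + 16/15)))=35815/3288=10.89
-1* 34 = -34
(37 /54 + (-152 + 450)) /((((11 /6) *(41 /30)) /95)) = 11324.87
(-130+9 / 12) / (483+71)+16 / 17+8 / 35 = 1234721 / 1318520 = 0.94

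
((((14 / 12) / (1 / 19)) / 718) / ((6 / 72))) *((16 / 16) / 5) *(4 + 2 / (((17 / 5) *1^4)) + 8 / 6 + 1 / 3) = 42427 / 91545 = 0.46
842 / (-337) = -842 / 337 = -2.50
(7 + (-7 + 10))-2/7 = 68/7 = 9.71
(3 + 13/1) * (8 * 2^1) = 256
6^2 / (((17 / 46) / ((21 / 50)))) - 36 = 2088 / 425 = 4.91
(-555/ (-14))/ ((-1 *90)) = -37/ 84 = -0.44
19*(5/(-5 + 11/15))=-22.27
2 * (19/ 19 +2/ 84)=43/ 21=2.05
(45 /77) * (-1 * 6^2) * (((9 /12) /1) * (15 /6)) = -6075 /154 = -39.45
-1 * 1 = -1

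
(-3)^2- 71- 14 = -76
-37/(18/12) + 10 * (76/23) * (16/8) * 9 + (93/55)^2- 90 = 100808981/208725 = 482.98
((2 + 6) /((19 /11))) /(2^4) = 11 /38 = 0.29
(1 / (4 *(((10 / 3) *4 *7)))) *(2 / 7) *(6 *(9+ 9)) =81 / 980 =0.08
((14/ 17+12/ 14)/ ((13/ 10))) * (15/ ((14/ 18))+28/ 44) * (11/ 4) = 59000/ 833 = 70.83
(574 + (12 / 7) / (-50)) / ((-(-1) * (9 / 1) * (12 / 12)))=100444 / 1575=63.77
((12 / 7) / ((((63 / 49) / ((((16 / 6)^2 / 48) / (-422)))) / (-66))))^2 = 30976 / 32455809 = 0.00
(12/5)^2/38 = 72/475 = 0.15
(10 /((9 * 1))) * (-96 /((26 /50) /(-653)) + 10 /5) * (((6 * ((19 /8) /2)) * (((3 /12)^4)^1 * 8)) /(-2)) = -74443235 /4992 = -14912.51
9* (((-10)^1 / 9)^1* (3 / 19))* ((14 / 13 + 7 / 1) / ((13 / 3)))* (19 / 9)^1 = -1050 / 169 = -6.21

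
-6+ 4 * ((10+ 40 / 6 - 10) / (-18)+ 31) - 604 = -13162 / 27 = -487.48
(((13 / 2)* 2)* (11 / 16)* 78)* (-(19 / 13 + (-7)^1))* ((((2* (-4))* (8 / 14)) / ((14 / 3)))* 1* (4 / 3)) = -247104 / 49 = -5042.94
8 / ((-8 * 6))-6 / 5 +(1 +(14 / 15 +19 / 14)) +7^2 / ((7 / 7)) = 5347 / 105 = 50.92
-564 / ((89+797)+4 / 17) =-1598 / 2511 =-0.64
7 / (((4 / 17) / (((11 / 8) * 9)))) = 11781 / 32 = 368.16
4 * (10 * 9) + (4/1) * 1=364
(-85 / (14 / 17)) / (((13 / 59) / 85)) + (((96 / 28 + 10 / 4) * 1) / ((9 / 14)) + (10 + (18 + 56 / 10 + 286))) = -323407321 / 8190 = -39488.07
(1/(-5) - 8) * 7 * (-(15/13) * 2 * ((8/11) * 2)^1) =27552/143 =192.67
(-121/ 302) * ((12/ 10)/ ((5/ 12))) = -4356/ 3775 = -1.15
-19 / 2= -9.50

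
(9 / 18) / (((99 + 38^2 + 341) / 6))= 1 / 628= 0.00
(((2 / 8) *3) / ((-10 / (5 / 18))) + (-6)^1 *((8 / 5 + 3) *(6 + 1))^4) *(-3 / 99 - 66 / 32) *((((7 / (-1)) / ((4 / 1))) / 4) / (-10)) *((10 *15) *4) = 299354855669051 / 844800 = 354349971.20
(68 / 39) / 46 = 34 / 897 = 0.04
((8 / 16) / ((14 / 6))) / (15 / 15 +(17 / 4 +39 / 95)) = 190 / 5019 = 0.04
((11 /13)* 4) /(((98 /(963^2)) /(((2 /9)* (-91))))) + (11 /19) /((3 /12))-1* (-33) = -86137579 /133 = -647650.97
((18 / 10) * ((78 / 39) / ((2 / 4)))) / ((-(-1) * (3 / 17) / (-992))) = -202368 / 5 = -40473.60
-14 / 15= -0.93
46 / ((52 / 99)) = 2277 / 26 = 87.58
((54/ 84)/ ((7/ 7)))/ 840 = 3/ 3920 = 0.00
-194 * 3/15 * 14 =-543.20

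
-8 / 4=-2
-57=-57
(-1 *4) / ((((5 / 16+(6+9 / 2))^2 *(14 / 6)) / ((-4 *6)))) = 73728 / 209503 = 0.35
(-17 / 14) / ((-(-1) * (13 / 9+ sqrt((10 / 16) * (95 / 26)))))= 206856 / 23261 - 13770 * sqrt(247) / 23261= -0.41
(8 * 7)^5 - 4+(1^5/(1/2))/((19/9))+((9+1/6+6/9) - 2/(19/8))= 62783423141/114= 550731781.94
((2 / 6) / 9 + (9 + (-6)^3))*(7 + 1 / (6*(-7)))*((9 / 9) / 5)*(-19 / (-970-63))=-15554198 / 2928555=-5.31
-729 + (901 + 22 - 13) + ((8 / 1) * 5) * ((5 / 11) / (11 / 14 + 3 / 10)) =41329 / 209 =197.75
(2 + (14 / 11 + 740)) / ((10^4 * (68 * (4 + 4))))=511 / 3740000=0.00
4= 4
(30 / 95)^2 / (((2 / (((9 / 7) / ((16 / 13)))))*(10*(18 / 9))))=1053 / 404320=0.00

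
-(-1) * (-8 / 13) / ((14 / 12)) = -48 / 91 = -0.53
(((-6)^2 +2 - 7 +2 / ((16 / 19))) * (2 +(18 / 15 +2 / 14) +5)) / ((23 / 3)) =58473 / 1610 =36.32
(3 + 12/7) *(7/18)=11/6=1.83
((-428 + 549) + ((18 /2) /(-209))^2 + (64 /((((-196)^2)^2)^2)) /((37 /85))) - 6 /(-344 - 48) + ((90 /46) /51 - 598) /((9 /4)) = -28014406813127659850017609141 /193545090763119766538284032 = -144.74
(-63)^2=3969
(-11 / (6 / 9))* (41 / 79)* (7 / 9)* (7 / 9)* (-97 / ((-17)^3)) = -2143603 / 20958858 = -0.10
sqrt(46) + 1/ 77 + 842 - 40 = sqrt(46) + 61755/ 77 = 808.80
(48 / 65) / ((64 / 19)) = 0.22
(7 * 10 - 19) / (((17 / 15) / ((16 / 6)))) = 120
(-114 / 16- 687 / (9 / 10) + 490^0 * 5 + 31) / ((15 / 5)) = -17627 / 72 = -244.82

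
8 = 8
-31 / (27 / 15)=-155 / 9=-17.22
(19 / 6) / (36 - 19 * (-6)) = 19 / 900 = 0.02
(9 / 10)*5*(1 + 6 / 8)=63 / 8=7.88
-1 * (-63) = 63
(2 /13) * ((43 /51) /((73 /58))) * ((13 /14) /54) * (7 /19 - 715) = -1.27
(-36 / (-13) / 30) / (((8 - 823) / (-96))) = 576 / 52975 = 0.01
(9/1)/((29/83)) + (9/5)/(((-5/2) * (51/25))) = 12525/493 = 25.41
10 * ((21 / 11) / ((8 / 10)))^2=55125 / 968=56.95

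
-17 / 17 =-1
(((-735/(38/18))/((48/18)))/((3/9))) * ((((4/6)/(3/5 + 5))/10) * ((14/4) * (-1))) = 19845/1216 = 16.32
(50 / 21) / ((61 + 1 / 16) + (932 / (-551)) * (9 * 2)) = 0.08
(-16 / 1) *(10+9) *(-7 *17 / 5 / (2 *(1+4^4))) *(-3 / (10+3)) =-54264 / 16705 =-3.25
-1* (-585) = 585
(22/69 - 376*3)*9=-233430/23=-10149.13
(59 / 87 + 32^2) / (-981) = -89147 / 85347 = -1.04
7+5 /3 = 26 /3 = 8.67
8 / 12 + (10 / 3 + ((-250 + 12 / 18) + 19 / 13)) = -9511 / 39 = -243.87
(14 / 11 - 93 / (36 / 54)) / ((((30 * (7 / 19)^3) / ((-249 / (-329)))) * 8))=-1731232177 / 198610720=-8.72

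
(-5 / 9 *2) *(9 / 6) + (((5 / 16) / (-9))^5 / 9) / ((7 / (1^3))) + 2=1300264645579 / 3900793946112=0.33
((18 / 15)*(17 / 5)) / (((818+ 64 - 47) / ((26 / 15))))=884 / 104375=0.01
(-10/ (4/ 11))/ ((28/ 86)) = -2365/ 28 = -84.46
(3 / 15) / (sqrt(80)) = sqrt(5) / 100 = 0.02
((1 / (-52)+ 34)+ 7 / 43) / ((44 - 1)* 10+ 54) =0.07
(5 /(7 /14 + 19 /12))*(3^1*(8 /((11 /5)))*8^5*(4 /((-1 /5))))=-188743680 /11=-17158516.36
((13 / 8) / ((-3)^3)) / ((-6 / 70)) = 455 / 648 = 0.70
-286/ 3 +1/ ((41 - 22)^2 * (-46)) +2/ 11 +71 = -13235015/ 547998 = -24.15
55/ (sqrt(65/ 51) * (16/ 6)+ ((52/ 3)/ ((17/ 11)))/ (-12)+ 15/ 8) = -7044120/ 1113949+ 391680 * sqrt(3315)/ 1113949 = 13.92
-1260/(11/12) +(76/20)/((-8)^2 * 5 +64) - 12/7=-1376.25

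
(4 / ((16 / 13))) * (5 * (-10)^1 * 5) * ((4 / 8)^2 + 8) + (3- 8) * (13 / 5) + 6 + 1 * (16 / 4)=-53649 / 8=-6706.12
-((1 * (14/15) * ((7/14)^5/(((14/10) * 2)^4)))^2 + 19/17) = -1.12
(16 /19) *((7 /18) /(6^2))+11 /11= 1553 /1539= 1.01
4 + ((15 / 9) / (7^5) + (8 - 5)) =352952 / 50421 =7.00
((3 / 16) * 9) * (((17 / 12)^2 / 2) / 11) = 867 / 5632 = 0.15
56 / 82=28 / 41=0.68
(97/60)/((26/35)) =679/312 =2.18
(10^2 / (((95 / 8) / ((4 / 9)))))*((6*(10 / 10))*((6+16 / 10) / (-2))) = -256 / 3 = -85.33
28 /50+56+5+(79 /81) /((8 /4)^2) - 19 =42.80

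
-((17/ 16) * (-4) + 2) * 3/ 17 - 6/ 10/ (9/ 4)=133/ 1020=0.13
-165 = -165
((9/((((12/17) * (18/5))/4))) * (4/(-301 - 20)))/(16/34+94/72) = -11560/116309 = -0.10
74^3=405224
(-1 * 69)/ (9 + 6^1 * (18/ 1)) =-23/ 39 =-0.59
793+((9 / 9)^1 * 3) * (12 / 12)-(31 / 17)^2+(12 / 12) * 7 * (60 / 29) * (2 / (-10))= 6619131 / 8381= 789.78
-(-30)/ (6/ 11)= 55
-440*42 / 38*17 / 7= -22440 / 19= -1181.05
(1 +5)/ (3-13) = -3/ 5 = -0.60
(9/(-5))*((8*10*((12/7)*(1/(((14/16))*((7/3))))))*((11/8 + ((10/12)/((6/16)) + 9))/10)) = -152.31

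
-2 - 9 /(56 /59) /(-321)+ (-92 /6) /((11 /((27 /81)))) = -1444525 /593208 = -2.44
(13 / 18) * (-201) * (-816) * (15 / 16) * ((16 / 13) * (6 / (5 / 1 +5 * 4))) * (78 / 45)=1421472 / 25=56858.88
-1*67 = -67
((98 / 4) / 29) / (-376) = -49 / 21808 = -0.00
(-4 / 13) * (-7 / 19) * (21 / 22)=294 / 2717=0.11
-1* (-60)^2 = -3600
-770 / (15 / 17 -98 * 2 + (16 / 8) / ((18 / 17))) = 58905 / 14782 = 3.98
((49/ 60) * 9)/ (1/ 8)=294/ 5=58.80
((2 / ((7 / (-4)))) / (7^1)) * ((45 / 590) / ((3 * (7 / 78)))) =-936 / 20237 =-0.05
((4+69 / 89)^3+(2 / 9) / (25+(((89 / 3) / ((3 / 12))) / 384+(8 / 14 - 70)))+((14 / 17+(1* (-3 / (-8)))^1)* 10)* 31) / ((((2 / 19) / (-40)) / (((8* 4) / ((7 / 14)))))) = -2490951794855710144 / 213191790197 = -11684088.74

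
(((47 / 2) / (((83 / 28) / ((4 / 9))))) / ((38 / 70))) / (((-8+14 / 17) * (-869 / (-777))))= -202802180 / 250785579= -0.81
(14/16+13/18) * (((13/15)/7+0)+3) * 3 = 14.97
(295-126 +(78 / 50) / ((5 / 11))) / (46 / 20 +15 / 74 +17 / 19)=7576231 / 149275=50.75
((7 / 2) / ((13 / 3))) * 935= 19635 / 26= 755.19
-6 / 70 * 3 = -9 / 35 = -0.26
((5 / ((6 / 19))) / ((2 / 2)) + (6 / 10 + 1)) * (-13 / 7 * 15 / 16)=-6799 / 224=-30.35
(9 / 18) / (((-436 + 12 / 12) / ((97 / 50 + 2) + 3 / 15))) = -69 / 14500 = -0.00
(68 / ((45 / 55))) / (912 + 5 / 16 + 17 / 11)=131648 / 1447551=0.09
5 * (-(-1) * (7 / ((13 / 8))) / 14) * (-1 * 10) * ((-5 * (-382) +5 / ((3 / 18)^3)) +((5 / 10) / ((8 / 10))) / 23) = -13754125 / 299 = -46000.42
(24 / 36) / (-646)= -1 / 969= -0.00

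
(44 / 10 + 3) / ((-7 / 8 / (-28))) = 1184 / 5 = 236.80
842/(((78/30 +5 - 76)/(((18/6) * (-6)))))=4210/19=221.58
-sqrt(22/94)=-sqrt(517)/47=-0.48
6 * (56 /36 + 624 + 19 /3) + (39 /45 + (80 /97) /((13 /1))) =23910221 /6305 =3792.26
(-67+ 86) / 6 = 19 / 6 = 3.17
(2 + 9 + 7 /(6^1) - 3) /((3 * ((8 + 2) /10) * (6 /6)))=55 /18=3.06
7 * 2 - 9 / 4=47 / 4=11.75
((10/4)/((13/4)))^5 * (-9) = -900000/371293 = -2.42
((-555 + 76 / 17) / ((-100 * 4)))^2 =87590881 / 46240000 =1.89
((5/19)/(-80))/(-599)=0.00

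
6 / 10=3 / 5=0.60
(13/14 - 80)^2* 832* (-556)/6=-23620120992/49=-482043285.55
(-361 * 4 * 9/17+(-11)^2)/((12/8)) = -21878/51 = -428.98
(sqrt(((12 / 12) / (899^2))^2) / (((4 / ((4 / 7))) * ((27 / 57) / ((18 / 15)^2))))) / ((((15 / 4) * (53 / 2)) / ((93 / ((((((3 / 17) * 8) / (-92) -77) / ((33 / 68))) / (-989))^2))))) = 21412123104438 / 1096351109762778625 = 0.00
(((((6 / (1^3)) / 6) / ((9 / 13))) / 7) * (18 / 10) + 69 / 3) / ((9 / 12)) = 3272 / 105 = 31.16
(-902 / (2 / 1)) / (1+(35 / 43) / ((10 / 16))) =-195.89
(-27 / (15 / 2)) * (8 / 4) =-36 / 5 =-7.20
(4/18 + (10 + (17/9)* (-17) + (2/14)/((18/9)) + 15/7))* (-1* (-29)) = -71891/126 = -570.56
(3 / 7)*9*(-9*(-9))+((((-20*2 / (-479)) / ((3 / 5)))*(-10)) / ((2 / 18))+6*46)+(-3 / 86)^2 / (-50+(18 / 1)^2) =3913181280681 / 6794867912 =575.90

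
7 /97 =0.07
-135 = -135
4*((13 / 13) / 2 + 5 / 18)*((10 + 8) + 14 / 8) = 553 / 9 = 61.44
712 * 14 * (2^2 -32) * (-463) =129225152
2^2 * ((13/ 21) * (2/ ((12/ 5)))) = 130/ 63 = 2.06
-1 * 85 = -85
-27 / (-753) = 9 / 251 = 0.04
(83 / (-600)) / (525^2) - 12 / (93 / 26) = -17199002573 / 5126625000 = -3.35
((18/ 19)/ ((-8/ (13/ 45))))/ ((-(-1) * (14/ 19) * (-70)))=13/ 19600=0.00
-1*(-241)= 241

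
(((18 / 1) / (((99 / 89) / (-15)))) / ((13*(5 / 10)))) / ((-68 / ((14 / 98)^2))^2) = -1335 / 396904508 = -0.00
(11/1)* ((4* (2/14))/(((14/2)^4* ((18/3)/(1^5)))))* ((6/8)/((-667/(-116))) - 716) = -362230/1159683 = -0.31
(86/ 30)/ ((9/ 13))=4.14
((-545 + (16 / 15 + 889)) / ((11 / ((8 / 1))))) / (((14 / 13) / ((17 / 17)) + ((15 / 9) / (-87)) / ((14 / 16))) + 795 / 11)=327827136 / 95788415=3.42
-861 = -861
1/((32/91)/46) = 2093/16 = 130.81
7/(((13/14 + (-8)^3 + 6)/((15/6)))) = -245/7071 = -0.03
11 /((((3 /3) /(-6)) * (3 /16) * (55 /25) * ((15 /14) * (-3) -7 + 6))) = 2240 /59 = 37.97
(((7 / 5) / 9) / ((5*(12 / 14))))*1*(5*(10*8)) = 392 / 27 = 14.52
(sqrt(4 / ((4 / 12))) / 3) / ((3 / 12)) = 8*sqrt(3) / 3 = 4.62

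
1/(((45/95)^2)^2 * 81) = 130321/531441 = 0.25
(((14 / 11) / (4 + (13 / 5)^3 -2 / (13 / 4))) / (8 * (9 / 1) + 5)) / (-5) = -650 / 4121381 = -0.00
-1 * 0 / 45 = 0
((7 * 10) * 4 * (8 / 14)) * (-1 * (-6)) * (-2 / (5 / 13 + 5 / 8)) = -13312 / 7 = -1901.71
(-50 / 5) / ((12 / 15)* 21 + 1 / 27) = -1350 / 2273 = -0.59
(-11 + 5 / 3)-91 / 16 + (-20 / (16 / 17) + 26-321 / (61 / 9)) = -168745 / 2928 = -57.63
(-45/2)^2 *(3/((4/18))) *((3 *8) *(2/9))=36450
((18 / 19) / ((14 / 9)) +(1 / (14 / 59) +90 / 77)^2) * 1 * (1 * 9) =119988063 / 450604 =266.28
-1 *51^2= -2601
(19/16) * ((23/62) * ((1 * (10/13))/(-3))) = -2185/19344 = -0.11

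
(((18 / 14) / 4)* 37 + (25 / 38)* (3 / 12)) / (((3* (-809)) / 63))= -38487 / 122968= -0.31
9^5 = 59049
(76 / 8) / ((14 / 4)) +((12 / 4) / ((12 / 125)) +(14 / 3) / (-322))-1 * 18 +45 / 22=18.00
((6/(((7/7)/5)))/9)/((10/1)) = 1/3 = 0.33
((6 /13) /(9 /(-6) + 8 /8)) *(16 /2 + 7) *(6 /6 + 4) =-900 /13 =-69.23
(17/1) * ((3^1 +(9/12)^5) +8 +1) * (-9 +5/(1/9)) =1917243/256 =7489.23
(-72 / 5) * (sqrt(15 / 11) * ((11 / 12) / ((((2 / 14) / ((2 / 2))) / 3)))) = -323.70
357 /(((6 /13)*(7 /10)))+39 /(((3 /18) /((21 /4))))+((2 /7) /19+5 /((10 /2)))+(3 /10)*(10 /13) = 8073551 /3458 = 2334.75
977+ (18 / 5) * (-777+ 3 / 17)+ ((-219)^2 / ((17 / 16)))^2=2944326997609 / 1445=2037596538.14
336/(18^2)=28/27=1.04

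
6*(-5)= -30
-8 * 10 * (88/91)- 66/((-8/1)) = -25157/364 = -69.11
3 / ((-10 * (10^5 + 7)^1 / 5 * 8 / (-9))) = 27 / 1600112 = 0.00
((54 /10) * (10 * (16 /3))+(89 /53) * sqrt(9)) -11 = 14948 /53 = 282.04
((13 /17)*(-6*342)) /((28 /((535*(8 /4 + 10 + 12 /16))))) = -10703745 /28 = -382276.61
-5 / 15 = -1 / 3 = -0.33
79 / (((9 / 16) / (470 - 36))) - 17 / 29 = 15908551 / 261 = 60952.30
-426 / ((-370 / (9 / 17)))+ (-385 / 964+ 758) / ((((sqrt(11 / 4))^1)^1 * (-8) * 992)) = 1917 / 3145 - 730327 * sqrt(11) / 42076672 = 0.55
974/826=487/413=1.18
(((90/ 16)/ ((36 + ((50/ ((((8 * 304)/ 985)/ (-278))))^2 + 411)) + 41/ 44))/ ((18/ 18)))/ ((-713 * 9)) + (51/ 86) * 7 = 32804894683777173239/ 7902579671774883442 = 4.15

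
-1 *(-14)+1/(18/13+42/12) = 1804/127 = 14.20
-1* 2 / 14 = -1 / 7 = -0.14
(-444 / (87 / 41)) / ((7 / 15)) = -91020 / 203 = -448.37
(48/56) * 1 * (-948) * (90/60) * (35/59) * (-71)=51336.61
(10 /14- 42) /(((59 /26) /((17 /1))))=-127738 /413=-309.29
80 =80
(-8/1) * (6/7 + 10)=-608/7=-86.86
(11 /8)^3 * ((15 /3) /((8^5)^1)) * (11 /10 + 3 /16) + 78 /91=1611572387 /1879048192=0.86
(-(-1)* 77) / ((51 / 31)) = 2387 / 51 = 46.80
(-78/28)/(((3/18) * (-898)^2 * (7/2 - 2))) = -0.00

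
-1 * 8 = -8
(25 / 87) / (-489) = -0.00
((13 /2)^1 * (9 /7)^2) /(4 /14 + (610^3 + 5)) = 1053 /22244138518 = 0.00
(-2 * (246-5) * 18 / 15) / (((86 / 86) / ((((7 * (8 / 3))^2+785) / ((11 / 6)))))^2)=-401256906256 / 1815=-221078185.27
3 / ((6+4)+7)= 3 / 17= 0.18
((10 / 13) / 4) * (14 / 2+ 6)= 5 / 2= 2.50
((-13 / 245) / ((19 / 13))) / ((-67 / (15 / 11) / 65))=32955 / 686147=0.05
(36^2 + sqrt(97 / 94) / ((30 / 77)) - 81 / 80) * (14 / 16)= 539 * sqrt(9118) / 22560 + 725193 / 640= 1135.40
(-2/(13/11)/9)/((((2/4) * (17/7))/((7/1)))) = -2156/1989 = -1.08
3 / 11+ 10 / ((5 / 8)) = 179 / 11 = 16.27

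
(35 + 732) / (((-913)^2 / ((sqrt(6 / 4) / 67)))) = 767 * sqrt(6) / 111698246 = 0.00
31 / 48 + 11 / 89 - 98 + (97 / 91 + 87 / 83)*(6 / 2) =-2932636169 / 32266416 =-90.89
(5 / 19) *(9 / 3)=15 / 19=0.79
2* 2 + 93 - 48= 49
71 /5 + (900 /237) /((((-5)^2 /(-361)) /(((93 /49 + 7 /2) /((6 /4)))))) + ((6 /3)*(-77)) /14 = -3757444 /19355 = -194.13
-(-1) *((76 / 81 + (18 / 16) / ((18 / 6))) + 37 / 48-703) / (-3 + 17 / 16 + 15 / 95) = 17259353 / 43821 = 393.86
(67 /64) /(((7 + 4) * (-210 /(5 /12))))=-67 /354816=-0.00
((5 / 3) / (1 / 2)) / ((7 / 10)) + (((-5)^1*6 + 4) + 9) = -257 / 21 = -12.24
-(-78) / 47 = 78 / 47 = 1.66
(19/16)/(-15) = -19/240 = -0.08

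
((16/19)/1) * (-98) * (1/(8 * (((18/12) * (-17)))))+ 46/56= 33263/27132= 1.23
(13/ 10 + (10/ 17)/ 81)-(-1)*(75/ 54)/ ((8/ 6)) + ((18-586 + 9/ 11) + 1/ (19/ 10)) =-6496139269/ 11511720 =-564.31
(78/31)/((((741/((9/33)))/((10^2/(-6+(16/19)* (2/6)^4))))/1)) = -24300/1571669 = -0.02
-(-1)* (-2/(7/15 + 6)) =-30/97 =-0.31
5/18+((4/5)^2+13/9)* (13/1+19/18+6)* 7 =593144/2025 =292.91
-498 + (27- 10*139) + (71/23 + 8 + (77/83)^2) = -292976805/158447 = -1849.05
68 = 68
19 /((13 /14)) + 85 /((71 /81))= 108391 /923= 117.43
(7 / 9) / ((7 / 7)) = 7 / 9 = 0.78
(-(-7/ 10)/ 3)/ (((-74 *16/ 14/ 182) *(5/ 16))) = -1.61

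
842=842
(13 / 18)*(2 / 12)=0.12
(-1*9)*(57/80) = -513/80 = -6.41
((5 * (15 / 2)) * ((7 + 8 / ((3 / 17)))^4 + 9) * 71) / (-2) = -539221862875 / 54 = -9985590053.24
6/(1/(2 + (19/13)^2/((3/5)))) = 5638/169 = 33.36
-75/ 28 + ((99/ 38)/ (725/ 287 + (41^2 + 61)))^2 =-20947965298133/ 7820580222847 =-2.68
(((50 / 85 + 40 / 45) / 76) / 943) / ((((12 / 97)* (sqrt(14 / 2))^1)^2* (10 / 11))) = 11695387 / 55264628160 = 0.00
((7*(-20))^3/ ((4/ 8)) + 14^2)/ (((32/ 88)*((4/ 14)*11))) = -9603657/ 2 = -4801828.50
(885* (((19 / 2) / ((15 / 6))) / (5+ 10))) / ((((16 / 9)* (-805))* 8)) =-10089 / 515200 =-0.02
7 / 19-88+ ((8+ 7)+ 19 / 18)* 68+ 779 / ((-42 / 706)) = -14472296 / 1197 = -12090.47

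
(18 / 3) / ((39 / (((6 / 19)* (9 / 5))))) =108 / 1235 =0.09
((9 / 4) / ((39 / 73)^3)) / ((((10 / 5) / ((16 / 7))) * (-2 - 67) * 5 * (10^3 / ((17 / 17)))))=-389017 / 7958632500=-0.00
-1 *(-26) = 26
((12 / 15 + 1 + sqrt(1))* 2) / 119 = 4 / 85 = 0.05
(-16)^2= 256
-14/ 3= -4.67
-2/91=-0.02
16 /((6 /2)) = 16 /3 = 5.33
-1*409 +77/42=-407.17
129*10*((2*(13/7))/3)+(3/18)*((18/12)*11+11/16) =1075205/672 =1600.01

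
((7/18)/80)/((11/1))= 7/15840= 0.00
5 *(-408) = -2040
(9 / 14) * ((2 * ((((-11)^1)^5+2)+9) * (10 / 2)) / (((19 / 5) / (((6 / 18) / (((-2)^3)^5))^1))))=754875 / 272384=2.77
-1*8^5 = -32768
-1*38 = -38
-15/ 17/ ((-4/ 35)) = 525/ 68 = 7.72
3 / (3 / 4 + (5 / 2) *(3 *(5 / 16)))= 32 / 33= 0.97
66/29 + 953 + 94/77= 2135857/2233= 956.50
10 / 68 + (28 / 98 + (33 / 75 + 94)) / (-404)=-0.09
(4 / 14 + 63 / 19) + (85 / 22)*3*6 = 107014 / 1463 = 73.15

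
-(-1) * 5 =5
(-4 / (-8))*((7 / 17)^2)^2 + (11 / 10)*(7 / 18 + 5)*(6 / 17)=2639093 / 1252815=2.11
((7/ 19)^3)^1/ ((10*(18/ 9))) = 343/ 137180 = 0.00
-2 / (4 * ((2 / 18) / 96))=-432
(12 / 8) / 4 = 3 / 8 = 0.38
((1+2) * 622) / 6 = 311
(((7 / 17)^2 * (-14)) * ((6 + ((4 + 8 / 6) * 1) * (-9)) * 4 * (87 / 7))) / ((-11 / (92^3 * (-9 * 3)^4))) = -592752164748678144 / 3179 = -186458686614872.02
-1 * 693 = -693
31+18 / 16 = 257 / 8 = 32.12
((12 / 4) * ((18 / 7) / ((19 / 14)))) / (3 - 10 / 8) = 432 / 133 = 3.25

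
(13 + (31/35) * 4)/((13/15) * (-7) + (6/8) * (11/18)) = -13896/4711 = -2.95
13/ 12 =1.08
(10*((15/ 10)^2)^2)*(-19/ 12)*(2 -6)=2565/ 8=320.62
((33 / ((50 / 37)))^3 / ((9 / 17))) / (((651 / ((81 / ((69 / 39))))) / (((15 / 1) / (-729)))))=-14899630603 / 374325000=-39.80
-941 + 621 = -320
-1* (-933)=933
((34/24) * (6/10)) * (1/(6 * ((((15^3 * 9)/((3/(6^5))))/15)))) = 0.00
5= 5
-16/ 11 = -1.45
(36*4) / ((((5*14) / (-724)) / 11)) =-16383.09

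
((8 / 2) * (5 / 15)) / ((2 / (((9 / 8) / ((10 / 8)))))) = 3 / 5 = 0.60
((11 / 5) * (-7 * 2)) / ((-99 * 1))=14 / 45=0.31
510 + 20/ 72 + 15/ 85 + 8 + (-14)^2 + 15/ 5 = 219541/ 306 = 717.45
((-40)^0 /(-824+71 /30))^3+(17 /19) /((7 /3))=763779659812899 /1991817553582717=0.38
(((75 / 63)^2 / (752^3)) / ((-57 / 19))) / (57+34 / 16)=-625 / 33264769595904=-0.00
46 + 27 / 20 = 947 / 20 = 47.35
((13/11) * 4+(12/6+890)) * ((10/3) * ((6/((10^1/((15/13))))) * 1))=295920/143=2069.37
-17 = -17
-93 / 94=-0.99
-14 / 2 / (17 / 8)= -56 / 17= -3.29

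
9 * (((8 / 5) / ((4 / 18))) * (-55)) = -3564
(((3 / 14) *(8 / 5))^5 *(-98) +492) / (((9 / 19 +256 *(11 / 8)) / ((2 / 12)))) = 1668405314 / 7178346875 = 0.23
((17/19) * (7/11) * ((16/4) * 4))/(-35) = -272/1045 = -0.26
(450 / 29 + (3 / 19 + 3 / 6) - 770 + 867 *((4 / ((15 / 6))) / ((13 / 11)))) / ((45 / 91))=23396891 / 27550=849.25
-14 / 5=-2.80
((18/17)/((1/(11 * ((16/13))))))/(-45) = -352/1105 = -0.32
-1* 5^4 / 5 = -125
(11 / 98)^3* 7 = 1331 / 134456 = 0.01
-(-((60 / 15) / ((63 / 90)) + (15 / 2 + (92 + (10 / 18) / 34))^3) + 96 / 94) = 1161329457839792 / 1178338833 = 985564.95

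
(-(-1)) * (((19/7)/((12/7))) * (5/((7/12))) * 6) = 570/7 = 81.43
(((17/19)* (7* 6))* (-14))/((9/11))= -36652/57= -643.02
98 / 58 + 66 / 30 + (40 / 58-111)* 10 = -159386 / 145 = -1099.21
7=7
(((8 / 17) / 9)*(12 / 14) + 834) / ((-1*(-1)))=297754 / 357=834.04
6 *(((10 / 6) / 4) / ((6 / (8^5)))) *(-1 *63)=-860160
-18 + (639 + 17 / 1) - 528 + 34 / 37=4104 / 37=110.92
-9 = -9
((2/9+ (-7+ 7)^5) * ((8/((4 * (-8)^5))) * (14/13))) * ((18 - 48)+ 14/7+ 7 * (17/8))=245/1277952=0.00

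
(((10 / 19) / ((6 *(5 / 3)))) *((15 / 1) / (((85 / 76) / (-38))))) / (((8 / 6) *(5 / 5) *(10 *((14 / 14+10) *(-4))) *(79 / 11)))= 171 / 26860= 0.01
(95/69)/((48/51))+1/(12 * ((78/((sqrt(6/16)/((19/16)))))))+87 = sqrt(6)/4446+97663/1104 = 88.46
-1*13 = -13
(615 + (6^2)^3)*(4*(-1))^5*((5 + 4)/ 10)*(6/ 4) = -326737152/ 5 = -65347430.40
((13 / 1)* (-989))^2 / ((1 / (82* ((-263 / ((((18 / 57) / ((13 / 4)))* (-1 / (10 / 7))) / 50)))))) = 55033338496131125 / 21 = 2620635166482434.52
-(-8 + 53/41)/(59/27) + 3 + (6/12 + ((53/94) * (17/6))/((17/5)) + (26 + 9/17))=778571813/23193372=33.57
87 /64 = 1.36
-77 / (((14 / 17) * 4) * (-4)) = 187 / 32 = 5.84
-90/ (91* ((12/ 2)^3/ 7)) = -5/ 156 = -0.03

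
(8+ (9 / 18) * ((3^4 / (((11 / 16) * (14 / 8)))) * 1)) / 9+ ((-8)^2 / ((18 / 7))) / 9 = 46120 / 6237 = 7.39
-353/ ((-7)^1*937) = 353/ 6559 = 0.05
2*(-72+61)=-22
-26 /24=-13 /12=-1.08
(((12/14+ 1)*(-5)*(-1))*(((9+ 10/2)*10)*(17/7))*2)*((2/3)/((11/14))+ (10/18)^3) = 361511800/56133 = 6440.27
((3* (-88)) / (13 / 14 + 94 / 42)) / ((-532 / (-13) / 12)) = -61776 / 2527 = -24.45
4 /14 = 2 /7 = 0.29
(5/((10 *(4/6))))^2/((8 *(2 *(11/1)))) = 9/2816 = 0.00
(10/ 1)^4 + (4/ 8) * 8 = 10004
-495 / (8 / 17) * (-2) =8415 / 4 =2103.75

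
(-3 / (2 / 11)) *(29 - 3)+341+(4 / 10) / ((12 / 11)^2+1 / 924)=-5306752 / 60535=-87.66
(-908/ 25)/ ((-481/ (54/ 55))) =49032/ 661375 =0.07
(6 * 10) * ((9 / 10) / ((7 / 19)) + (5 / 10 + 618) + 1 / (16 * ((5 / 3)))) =1043247 / 28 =37258.82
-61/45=-1.36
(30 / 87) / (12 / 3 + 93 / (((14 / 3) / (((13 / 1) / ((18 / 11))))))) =56 / 26361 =0.00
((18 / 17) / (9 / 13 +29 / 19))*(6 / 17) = 6669 / 39593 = 0.17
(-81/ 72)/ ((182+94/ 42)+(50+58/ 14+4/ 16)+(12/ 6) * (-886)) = 189/ 257606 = 0.00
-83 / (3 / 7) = -193.67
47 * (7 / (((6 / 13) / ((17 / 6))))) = 72709 / 36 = 2019.69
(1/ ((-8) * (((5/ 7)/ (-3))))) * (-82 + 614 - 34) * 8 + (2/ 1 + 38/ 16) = 83839/ 40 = 2095.98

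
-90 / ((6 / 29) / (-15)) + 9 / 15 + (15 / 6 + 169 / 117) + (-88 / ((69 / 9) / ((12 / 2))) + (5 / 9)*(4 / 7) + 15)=31279043 / 4830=6475.99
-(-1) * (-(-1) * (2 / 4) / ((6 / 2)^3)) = 1 / 54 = 0.02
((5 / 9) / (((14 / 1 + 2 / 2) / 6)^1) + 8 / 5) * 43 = 3526 / 45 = 78.36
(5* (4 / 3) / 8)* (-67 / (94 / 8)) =-670 / 141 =-4.75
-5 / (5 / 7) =-7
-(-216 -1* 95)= 311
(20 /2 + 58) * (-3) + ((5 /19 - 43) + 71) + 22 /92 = -153385 /874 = -175.50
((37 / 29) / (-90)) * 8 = -148 / 1305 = -0.11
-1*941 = -941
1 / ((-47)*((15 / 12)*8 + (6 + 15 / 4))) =-4 / 3713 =-0.00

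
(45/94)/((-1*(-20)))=9/376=0.02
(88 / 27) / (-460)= -0.01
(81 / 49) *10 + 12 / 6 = 908 / 49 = 18.53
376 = 376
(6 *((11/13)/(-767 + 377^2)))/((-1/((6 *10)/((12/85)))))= -14025/918853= -0.02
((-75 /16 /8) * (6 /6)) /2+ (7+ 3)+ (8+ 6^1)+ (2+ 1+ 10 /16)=6997 /256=27.33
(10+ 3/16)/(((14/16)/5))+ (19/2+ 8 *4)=698/7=99.71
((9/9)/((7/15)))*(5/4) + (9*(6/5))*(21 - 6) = 4611/28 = 164.68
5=5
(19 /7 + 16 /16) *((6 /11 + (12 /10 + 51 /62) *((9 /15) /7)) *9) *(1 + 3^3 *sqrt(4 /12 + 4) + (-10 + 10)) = 10037547 /417725 + 90337923 *sqrt(39) /417725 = 1374.58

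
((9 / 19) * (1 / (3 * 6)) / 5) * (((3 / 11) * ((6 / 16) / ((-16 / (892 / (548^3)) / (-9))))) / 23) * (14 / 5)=126441 / 632857286195200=0.00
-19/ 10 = -1.90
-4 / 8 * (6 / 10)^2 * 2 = -9 / 25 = -0.36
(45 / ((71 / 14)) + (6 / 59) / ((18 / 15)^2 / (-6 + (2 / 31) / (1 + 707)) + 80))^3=14533798342091925161556401246624955375 / 20794348951703100869786633417225408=698.93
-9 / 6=-3 / 2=-1.50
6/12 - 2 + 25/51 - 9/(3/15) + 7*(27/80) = -178081/4080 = -43.65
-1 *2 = -2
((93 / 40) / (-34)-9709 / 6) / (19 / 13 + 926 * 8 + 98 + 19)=-85831187 / 399203520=-0.22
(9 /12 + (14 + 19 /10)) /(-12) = -111 /80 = -1.39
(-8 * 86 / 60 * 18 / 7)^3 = -25635.10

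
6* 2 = 12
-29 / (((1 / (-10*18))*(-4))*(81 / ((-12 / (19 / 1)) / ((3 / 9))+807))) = -739355 / 57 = -12971.14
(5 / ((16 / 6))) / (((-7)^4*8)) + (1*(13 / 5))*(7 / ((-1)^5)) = -13983349 / 768320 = -18.20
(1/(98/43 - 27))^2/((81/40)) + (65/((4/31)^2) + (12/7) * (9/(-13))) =520113026819803/133264023984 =3902.88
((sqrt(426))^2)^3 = 77308776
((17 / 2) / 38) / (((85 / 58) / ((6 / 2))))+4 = 847 / 190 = 4.46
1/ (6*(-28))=-1/ 168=-0.01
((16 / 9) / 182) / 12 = 2 / 2457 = 0.00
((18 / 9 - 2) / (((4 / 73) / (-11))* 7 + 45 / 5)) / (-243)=0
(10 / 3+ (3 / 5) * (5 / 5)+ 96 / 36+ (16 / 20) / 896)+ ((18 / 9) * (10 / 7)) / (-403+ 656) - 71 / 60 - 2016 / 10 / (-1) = 175991087 / 850080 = 207.03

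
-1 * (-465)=465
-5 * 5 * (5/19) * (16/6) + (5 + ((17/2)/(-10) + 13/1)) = -449/1140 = -0.39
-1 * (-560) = 560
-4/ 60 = -1/ 15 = -0.07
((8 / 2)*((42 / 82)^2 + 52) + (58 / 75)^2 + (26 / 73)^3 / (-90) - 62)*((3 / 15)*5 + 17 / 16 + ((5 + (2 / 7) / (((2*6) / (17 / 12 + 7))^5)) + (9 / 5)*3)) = 3681253151224096934615062387 / 1992871673044335820800000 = 1847.21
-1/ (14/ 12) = -6/ 7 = -0.86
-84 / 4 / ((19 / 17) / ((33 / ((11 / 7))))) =-7497 / 19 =-394.58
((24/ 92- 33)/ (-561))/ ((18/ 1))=251/ 77418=0.00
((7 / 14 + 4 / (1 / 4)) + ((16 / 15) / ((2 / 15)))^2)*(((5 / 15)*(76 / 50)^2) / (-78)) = -58121 / 73125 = -0.79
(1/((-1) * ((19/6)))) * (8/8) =-6/19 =-0.32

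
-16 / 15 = -1.07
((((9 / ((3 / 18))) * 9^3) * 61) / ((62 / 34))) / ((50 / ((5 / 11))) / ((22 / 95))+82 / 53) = 2763.33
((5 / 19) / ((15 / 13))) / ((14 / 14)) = 13 / 57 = 0.23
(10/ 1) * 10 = 100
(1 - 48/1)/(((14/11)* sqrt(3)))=-517* sqrt(3)/42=-21.32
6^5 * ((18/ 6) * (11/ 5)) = 256608/ 5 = 51321.60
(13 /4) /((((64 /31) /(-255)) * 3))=-34255 /256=-133.81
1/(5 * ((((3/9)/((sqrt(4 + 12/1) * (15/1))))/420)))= 15120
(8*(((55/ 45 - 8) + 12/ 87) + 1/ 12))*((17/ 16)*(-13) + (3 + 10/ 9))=9562465/ 18792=508.86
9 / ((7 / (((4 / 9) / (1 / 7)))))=4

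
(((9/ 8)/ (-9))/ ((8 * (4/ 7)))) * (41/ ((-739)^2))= -287/ 139806976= -0.00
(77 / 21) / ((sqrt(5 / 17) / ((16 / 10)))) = 88 *sqrt(85) / 75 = 10.82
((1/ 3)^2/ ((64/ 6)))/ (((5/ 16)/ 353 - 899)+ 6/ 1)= -353/ 30261954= -0.00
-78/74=-39/37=-1.05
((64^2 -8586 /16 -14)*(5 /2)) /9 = 141815 /144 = 984.83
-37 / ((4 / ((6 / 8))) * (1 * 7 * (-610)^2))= -111 / 41675200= -0.00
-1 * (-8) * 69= 552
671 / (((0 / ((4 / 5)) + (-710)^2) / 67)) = 44957 / 504100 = 0.09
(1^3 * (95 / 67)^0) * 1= 1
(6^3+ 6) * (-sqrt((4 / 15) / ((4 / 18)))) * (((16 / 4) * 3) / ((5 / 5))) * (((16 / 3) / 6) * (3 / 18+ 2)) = -15392 * sqrt(30) / 15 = -5620.36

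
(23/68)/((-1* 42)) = -23/2856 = -0.01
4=4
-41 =-41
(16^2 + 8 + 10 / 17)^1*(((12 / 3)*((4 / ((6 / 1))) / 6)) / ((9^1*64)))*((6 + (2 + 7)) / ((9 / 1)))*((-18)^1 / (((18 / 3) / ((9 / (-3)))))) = 3.06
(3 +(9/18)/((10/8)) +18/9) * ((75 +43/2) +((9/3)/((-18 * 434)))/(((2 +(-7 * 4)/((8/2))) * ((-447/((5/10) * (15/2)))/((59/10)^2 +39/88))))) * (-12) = -6253.20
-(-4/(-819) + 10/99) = -106/1001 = -0.11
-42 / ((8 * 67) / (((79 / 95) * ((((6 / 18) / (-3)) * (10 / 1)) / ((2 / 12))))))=553 / 1273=0.43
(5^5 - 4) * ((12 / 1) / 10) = 18726 / 5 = 3745.20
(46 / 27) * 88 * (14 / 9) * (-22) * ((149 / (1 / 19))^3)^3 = -14562973009862033673766387336737340864 / 243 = -59929930081736764089573610000000000.00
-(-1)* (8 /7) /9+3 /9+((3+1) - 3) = 92 /63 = 1.46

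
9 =9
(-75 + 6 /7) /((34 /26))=-6747 /119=-56.70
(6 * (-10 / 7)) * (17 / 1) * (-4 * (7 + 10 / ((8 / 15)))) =105060 / 7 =15008.57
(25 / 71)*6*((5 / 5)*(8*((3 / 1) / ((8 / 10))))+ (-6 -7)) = 2550 / 71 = 35.92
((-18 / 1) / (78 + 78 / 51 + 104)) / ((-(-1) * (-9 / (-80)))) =-34 / 39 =-0.87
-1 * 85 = -85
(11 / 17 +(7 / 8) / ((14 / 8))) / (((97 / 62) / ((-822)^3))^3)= -796262086770880786985806579832832 / 15515441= -51320622260809782138052450.00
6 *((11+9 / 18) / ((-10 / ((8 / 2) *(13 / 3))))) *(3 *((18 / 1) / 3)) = -2152.80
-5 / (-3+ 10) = -5 / 7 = -0.71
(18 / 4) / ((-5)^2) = 9 / 50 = 0.18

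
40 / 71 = 0.56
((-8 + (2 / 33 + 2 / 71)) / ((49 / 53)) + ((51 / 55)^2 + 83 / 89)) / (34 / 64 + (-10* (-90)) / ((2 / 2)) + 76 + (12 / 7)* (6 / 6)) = -86893327232 / 12565821380475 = -0.01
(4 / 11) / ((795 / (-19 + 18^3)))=23252 / 8745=2.66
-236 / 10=-118 / 5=-23.60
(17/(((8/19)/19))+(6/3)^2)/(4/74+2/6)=684759/344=1990.58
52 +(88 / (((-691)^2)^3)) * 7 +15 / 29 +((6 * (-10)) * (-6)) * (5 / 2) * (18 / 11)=52966154002095900951977 / 34726336342944329479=1525.24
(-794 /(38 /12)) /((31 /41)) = -195324 /589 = -331.62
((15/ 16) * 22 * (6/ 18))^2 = 3025/ 64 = 47.27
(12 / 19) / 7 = 12 / 133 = 0.09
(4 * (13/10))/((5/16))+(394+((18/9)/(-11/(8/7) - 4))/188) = 52592618/128075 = 410.64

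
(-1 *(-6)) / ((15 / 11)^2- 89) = -363 / 5272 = -0.07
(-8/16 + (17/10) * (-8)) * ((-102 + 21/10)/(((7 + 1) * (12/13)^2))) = 2645019/12800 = 206.64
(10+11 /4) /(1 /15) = 765 /4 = 191.25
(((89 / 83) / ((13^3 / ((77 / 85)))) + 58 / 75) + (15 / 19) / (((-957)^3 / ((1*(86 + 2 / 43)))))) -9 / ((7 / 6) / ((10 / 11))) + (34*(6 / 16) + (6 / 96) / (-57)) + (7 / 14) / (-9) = 13371799371066348068573 / 2071818549808953145200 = 6.45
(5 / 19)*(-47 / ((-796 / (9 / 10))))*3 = 1269 / 30248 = 0.04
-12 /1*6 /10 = -36 /5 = -7.20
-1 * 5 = -5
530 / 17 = 31.18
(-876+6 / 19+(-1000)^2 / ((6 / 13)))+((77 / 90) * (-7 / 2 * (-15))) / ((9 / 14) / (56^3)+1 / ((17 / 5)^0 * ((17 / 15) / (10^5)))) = 455276016488393628790 / 210212352008721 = 2165790.98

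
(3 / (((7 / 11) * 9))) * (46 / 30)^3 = 133837 / 70875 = 1.89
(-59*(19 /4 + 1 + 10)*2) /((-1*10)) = 3717 /20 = 185.85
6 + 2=8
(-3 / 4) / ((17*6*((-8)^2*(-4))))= 0.00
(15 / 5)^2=9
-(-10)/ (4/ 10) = 25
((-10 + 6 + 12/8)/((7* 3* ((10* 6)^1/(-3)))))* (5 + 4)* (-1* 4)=-3/14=-0.21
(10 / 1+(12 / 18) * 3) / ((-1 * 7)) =-1.71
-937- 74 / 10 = -944.40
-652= -652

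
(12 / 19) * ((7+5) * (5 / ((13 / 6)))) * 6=25920 / 247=104.94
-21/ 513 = -7/ 171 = -0.04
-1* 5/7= -5/7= -0.71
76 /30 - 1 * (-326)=4928 /15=328.53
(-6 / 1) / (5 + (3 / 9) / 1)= -9 / 8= -1.12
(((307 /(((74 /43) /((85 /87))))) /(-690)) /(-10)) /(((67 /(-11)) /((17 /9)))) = -41965979 /5357317320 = -0.01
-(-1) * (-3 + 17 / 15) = -28 / 15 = -1.87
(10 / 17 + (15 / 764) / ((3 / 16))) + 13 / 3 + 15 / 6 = 146627 / 19482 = 7.53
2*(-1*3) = -6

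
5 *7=35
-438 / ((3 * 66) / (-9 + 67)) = -4234 / 33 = -128.30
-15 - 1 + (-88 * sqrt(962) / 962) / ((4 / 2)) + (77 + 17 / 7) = 444 / 7 - 22 * sqrt(962) / 481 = 62.01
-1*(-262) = 262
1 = 1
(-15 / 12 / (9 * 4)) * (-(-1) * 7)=-0.24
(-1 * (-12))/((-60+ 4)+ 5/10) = -8/37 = -0.22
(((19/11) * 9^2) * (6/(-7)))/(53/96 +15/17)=-15069888/180257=-83.60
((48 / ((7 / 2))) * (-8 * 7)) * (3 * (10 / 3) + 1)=-8448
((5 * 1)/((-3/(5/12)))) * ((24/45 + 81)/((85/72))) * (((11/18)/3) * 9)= -87.93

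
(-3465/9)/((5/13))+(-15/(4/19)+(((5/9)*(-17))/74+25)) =-1395107/1332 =-1047.38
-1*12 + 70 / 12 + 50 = 43.83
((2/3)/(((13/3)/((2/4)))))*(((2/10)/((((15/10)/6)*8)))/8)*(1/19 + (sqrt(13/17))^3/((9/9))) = 1/19760 + sqrt(221)/23120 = 0.00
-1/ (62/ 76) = -38/ 31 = -1.23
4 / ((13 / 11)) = 44 / 13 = 3.38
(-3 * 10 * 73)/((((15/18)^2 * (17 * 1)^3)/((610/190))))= -961848/466735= -2.06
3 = 3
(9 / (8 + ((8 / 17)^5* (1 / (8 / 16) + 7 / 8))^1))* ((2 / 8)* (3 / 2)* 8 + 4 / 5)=80931849 / 19088440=4.24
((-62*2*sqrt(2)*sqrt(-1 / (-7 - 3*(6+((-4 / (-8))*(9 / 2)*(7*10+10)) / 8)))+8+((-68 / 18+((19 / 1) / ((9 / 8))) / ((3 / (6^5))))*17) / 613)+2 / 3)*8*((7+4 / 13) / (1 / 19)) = 97397280160 / 71721 - 716224*sqrt(185) / 481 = 1337749.25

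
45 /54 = 5 /6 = 0.83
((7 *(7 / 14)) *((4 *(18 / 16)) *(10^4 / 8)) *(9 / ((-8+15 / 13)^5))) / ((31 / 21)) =-2763116094375 / 346211685838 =-7.98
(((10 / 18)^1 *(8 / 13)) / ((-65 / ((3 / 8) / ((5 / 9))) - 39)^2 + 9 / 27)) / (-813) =-270 / 11753302249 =-0.00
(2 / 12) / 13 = 1 / 78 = 0.01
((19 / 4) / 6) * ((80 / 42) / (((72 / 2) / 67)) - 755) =-2698475 / 4536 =-594.90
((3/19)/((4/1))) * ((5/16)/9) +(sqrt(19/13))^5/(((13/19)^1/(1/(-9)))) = 5/3648 - 6859 * sqrt(247)/257049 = -0.42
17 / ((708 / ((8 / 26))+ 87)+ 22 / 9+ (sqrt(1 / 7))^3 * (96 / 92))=298629282987 / 41991571180478 - 1330182 * sqrt(7) / 20995785590239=0.01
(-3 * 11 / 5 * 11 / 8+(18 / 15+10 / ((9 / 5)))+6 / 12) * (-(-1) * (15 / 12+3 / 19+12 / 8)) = -28951 / 5472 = -5.29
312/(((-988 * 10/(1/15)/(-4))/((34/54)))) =68/12825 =0.01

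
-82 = -82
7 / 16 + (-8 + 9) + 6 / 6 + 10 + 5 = 279 / 16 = 17.44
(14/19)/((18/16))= 112/171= 0.65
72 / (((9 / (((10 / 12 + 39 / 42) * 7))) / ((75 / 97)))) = 7400 / 97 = 76.29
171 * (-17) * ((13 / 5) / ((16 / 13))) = -491283 / 80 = -6141.04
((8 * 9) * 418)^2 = 905769216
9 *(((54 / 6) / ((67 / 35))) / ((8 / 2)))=2835 / 268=10.58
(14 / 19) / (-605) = -14 / 11495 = -0.00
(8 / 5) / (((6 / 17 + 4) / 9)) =3.31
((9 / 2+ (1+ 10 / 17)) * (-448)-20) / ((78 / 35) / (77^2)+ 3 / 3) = -9692610620 / 3529081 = -2746.50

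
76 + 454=530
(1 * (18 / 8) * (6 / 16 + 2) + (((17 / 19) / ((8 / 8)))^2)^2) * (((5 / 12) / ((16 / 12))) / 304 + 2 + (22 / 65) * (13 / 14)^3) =473011681858757 / 34787408158720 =13.60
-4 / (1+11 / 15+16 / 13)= -390 / 289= -1.35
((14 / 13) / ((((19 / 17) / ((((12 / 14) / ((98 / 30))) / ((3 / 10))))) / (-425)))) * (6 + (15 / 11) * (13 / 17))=-335835000 / 133133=-2522.55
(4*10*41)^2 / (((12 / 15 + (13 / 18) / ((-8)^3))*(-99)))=-13770752000 / 404789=-34019.58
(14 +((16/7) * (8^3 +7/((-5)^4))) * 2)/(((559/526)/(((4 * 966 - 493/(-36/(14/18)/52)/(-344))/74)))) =20826997317942289/180097222500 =115643.08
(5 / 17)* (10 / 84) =25 / 714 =0.04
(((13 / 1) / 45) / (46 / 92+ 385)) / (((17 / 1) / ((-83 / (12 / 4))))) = -2158 / 1769445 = -0.00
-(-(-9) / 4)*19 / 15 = -57 / 20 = -2.85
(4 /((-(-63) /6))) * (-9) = -24 /7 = -3.43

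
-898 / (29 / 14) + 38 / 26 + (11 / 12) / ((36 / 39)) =-23401529 / 54288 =-431.06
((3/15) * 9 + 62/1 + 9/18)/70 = 643/700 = 0.92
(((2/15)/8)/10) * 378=63/100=0.63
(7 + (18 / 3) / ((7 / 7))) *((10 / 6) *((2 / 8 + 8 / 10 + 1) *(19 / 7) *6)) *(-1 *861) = -622810.50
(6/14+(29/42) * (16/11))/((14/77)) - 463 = -19115/42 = -455.12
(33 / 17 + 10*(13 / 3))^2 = 5331481 / 2601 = 2049.78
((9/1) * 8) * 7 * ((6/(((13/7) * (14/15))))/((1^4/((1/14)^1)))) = 1620/13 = 124.62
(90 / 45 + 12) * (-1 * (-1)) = 14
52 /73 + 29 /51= 4769 /3723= 1.28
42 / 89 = 0.47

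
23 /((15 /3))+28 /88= 541 /110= 4.92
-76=-76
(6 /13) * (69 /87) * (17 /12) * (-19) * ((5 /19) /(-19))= 0.14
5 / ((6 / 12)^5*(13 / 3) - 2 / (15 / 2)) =-800 / 21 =-38.10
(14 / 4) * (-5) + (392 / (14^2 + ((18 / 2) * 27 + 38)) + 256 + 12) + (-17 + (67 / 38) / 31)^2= 356374773599 / 661925268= 538.39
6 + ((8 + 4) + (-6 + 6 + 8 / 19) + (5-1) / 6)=1088 / 57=19.09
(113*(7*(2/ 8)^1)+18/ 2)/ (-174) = -827/ 696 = -1.19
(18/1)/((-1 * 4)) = -9/2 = -4.50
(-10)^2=100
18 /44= 9 /22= 0.41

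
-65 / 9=-7.22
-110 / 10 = -11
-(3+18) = -21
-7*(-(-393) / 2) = -2751 / 2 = -1375.50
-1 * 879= -879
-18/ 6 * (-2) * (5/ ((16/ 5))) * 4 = 75/ 2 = 37.50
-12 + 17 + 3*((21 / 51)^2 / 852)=410429 / 82076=5.00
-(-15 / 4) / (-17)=-15 / 68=-0.22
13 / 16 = 0.81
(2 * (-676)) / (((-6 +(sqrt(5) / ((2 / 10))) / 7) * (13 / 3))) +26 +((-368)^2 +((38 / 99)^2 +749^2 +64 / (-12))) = 10920 * sqrt(5) / 1639 +1017135677675 / 1460349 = 696516.68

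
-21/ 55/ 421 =-21/ 23155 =-0.00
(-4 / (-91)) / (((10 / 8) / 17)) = 272 / 455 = 0.60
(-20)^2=400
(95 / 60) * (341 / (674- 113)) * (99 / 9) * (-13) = -84227 / 612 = -137.63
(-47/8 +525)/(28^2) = 4153/6272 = 0.66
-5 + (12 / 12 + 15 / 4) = -1 / 4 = -0.25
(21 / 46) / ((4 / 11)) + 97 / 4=4693 / 184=25.51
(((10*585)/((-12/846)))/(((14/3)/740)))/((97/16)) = -7324668000/679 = -10787434.46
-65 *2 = -130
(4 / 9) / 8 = 1 / 18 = 0.06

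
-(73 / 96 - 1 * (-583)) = -56041 / 96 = -583.76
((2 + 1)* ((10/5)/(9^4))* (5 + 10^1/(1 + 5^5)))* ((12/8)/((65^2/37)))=57868/962815815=0.00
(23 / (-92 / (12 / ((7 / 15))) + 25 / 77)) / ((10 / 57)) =-908523 / 22544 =-40.30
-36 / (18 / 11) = -22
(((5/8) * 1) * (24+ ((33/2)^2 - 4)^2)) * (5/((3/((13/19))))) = 374306725/7296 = 51303.01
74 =74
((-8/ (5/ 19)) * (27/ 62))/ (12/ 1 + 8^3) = -513/ 20305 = -0.03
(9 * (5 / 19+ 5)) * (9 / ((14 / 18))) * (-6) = -437400 / 133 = -3288.72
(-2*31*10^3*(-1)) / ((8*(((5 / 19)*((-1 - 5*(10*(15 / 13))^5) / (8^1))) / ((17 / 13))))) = -114392517200 / 379687871293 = -0.30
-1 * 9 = -9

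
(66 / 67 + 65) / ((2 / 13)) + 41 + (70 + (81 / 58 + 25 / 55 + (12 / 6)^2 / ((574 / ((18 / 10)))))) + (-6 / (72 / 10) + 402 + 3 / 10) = 943.23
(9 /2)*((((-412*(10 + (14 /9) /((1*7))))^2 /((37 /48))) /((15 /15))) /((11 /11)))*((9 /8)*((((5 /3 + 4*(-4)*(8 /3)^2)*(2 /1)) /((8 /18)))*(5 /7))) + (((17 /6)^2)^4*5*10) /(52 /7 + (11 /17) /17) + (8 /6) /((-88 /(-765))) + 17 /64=-303421007701268530710179 /7228083848832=-41978069713.50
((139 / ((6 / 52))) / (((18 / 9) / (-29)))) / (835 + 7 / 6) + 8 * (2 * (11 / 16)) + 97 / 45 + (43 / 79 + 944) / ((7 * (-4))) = -714102283 / 17220420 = -41.47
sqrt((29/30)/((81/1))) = sqrt(870)/270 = 0.11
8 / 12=0.67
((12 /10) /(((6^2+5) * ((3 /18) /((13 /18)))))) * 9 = 234 /205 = 1.14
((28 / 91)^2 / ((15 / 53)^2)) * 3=44944 / 12675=3.55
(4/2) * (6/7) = 12/7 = 1.71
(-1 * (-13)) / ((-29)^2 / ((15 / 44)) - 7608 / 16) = 390 / 59743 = 0.01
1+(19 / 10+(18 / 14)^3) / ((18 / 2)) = 1.45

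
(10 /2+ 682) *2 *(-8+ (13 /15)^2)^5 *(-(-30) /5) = -10572197773779790316 /64072265625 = -165004275.57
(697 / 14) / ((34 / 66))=1353 / 14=96.64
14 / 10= 1.40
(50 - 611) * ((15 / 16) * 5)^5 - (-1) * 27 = -1331250985323 / 1048576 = -1269579.87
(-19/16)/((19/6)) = -3/8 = -0.38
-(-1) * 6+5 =11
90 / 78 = 15 / 13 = 1.15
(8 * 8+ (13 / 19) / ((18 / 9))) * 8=9780 / 19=514.74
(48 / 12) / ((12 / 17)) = 5.67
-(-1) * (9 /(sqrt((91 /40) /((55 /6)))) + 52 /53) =52 /53 + 30 * sqrt(3003) /91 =19.05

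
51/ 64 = 0.80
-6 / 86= -3 / 43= -0.07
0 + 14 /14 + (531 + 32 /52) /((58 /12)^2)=259729 /10933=23.76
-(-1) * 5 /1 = 5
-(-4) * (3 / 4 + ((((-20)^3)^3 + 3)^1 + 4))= -2047999999969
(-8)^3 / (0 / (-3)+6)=-256 / 3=-85.33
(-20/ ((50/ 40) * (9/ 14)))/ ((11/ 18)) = -448/ 11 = -40.73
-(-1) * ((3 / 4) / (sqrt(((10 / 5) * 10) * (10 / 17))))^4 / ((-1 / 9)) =-210681 / 10240000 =-0.02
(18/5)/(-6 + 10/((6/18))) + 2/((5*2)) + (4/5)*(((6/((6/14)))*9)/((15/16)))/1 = 10787/100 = 107.87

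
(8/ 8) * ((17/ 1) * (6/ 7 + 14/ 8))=1241/ 28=44.32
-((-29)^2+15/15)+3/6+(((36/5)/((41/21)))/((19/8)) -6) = -6589929/7790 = -845.95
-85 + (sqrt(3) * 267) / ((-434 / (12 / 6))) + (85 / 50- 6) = -893 / 10- 267 * sqrt(3) / 217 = -91.43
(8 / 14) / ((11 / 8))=32 / 77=0.42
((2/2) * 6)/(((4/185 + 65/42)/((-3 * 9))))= -103.23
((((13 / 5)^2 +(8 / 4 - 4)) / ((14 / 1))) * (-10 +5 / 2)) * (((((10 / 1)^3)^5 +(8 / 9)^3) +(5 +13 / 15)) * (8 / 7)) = -123930000000000814096 / 42525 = -2914285714285733.43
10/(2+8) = 1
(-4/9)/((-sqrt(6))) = 2 * sqrt(6)/27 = 0.18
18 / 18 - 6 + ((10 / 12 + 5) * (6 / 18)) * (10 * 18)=345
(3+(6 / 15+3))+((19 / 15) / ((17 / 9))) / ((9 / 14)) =7.44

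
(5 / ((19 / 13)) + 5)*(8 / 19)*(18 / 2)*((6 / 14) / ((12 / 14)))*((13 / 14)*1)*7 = 37440 / 361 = 103.71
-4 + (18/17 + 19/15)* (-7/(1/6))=-101.67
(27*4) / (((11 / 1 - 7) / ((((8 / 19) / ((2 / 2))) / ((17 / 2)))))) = 1.34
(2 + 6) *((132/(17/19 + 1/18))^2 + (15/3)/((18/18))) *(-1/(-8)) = 2038508861/105625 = 19299.49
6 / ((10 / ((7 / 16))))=21 / 80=0.26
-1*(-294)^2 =-86436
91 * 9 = 819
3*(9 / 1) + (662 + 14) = 703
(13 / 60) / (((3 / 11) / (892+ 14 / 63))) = 114829 / 162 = 708.82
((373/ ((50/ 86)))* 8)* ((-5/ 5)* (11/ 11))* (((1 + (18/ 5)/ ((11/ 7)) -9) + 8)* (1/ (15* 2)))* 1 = -2694552/ 6875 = -391.93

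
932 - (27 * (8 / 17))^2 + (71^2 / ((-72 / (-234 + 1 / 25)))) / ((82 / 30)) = 9616754441 / 1421880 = 6763.41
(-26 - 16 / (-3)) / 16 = -31 / 24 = -1.29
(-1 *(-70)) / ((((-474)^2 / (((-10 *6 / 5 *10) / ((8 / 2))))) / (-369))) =21525 / 6241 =3.45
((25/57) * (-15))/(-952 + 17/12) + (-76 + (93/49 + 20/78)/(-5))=-158265127201/2070883815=-76.42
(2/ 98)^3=0.00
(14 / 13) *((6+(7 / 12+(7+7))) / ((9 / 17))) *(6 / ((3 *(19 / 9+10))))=2261 / 327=6.91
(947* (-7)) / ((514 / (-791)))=5243539 / 514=10201.44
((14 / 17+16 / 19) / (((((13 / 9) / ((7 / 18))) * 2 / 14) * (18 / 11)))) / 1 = 144991 / 75582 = 1.92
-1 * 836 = -836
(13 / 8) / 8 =13 / 64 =0.20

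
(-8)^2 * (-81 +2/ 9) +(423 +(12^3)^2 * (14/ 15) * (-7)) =-878092901/ 45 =-19513175.58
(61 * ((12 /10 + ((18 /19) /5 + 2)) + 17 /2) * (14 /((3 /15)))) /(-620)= -81.88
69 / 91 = 0.76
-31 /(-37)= 31 /37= 0.84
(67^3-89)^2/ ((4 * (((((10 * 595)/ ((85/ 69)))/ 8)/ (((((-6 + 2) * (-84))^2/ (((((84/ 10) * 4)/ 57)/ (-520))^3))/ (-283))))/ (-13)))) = -42504724372267483497600000/ 318941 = -133268298438480733106.12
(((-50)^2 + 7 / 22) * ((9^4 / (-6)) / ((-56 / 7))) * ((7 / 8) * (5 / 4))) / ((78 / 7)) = 9824525235 / 292864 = 33546.37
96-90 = 6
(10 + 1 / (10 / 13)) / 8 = 113 / 80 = 1.41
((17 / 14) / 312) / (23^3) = 17 / 53145456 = 0.00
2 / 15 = 0.13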